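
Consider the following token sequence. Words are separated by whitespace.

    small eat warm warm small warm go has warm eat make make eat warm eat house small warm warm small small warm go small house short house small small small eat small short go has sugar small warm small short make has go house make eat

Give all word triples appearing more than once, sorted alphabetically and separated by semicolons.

small warm go; warm warm small

Trigram counts meeting the condition (more than once):
  small warm go: 2
  warm warm small: 2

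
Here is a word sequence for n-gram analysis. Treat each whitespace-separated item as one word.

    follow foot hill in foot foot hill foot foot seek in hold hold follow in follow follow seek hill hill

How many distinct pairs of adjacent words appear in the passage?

17

20 tokens → 19 bigram windows in total.
Repeated bigrams (each contributes count−1 duplicates):
  foot foot: 2
  foot hill: 2
2 duplicate windows → 19 − 2 = 17 distinct.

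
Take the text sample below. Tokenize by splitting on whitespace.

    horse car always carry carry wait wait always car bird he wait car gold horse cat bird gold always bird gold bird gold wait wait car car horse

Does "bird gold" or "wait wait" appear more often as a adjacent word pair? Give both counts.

"bird gold" (3 vs 2)

"bird gold": 3 occurrences
"wait wait": 2 occurrences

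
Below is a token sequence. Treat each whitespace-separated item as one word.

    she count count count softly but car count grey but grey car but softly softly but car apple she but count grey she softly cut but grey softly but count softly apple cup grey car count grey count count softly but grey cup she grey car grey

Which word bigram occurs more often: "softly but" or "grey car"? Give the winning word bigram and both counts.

"softly but" (4 vs 3)

"softly but": 4 occurrences
"grey car": 3 occurrences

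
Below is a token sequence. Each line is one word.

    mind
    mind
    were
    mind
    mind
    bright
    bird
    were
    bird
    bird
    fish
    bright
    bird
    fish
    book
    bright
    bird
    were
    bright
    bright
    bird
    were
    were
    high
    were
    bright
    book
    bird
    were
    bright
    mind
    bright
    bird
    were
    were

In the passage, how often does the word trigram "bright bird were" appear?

Scanning the 33 overlapping trigram windows for "bright bird were":
  position 6–8: bright bird were
  position 16–18: bright bird were
  position 20–22: bright bird were
  position 32–34: bright bird were

4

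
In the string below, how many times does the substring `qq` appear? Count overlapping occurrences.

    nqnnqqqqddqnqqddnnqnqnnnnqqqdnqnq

6

Sliding a length-2 window over the 33 characters (32 positions):
  position 5–6: qq
  position 6–7: qq
  position 7–8: qq
  position 13–14: qq
  position 26–27: qq
  position 27–28: qq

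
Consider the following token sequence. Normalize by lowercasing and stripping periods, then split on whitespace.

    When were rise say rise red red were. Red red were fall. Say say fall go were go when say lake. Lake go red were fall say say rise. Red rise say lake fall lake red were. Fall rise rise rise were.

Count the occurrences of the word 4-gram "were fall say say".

2

Scanning the 39 overlapping 4-gram windows for "were fall say say":
  position 11–14: were fall say say
  position 25–28: were fall say say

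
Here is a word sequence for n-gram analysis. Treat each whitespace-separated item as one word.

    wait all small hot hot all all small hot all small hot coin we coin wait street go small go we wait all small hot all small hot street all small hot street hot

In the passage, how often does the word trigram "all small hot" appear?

6

Scanning the 32 overlapping trigram windows for "all small hot":
  position 2–4: all small hot
  position 7–9: all small hot
  position 10–12: all small hot
  position 23–25: all small hot
  position 26–28: all small hot
  position 30–32: all small hot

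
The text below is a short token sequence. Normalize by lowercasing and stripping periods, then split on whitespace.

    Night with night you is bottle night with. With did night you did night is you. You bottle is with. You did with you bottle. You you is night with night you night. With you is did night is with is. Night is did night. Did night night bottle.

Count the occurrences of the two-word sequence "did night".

Scanning the 48 overlapping bigram windows for "did night":
  position 10–11: did night
  position 13–14: did night
  position 37–38: did night
  position 44–45: did night
  position 46–47: did night

5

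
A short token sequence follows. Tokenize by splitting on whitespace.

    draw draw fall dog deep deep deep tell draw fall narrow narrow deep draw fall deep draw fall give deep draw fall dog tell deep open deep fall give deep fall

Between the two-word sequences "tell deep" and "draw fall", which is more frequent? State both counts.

"draw fall" (5 vs 1)

"tell deep": 1 occurrence
"draw fall": 5 occurrences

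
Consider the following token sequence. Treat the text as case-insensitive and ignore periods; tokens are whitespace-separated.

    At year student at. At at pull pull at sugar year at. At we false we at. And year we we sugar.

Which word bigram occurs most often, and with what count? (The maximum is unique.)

"at at", 3 times

Bigram frequencies (highest first):
  at at: 3
  at year: 1
  year student: 1
  student at: 1
  at pull: 1
  pull pull: 1
  … (13 more, each ≤ 1)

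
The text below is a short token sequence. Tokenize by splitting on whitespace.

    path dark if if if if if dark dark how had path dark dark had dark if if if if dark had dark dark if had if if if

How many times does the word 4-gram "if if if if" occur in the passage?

Scanning the 26 overlapping 4-gram windows for "if if if if":
  position 3–6: if if if if
  position 4–7: if if if if
  position 17–20: if if if if

3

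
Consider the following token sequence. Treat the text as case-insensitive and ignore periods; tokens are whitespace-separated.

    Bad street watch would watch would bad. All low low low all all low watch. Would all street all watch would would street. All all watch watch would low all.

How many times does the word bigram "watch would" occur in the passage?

Scanning the 29 overlapping bigram windows for "watch would":
  position 3–4: watch would
  position 5–6: watch would
  position 15–16: watch would
  position 20–21: watch would
  position 27–28: watch would

5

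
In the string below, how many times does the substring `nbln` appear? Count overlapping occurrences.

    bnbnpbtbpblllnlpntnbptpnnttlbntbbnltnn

0

Sliding a length-4 window over the 38 characters (35 positions):
  (no match at any position)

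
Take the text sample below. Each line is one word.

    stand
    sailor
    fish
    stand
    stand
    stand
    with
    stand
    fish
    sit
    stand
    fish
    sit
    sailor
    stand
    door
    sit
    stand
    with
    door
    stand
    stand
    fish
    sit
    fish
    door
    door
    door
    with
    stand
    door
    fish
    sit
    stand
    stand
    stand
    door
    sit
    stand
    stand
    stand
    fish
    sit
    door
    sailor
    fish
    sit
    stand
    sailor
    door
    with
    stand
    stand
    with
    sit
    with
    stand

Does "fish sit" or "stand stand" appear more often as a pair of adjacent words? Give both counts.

"stand stand" (8 vs 6)

"fish sit": 6 occurrences
"stand stand": 8 occurrences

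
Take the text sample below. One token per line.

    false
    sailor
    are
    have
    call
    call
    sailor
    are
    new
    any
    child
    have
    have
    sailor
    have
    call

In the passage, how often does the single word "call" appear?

Scanning the 16 tokens for "call":
  position 5: call
  position 6: call
  position 16: call

3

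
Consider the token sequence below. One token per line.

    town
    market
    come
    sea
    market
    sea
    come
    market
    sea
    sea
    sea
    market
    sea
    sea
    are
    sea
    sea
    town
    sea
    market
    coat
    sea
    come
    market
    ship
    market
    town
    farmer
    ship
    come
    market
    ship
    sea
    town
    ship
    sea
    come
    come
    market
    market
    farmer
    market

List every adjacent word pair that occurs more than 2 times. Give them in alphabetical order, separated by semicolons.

Bigram counts meeting the condition (more than 2 times):
  come market: 4
  market sea: 3
  sea come: 3
  sea market: 3
  sea sea: 4

come market; market sea; sea come; sea market; sea sea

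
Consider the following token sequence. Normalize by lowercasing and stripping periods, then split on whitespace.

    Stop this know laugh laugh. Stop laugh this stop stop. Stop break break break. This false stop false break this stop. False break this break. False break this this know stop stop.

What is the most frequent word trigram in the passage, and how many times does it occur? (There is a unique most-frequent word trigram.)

Trigram frequencies (highest first):
  false break this: 3
  stop false break: 2
  stop this know: 1
  this know laugh: 1
  know laugh laugh: 1
  laugh laugh stop: 1
  … (21 more, each ≤ 1)

"false break this", 3 times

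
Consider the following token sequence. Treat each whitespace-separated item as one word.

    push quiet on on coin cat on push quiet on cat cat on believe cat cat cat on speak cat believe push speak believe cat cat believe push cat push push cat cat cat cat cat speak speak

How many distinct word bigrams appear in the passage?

38 tokens → 37 bigram windows in total.
Repeated bigrams (each contributes count−1 duplicates):
  cat cat: 8
  cat on: 3
  believe cat: 2
  believe push: 2
  cat believe: 2
  push cat: 2
  push quiet: 2
  quiet on: 2
15 duplicate windows → 37 − 15 = 22 distinct.

22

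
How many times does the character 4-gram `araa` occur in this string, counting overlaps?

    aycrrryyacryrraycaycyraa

0

Sliding a length-4 window over the 24 characters (21 positions):
  (no match at any position)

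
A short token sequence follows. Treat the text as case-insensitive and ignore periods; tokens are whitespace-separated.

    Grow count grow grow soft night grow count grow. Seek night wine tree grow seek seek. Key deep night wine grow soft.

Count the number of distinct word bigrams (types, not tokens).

22 tokens → 21 bigram windows in total.
Repeated bigrams (each contributes count−1 duplicates):
  count grow: 2
  grow count: 2
  grow seek: 2
  grow soft: 2
  night wine: 2
5 duplicate windows → 21 − 5 = 16 distinct.

16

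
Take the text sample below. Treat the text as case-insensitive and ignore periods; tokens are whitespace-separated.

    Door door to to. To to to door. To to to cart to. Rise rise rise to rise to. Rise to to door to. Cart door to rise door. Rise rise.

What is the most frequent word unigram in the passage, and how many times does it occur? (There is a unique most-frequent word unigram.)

"to", 15 times

Unigram frequencies (highest first):
  to: 15
  rise: 8
  door: 6
  cart: 2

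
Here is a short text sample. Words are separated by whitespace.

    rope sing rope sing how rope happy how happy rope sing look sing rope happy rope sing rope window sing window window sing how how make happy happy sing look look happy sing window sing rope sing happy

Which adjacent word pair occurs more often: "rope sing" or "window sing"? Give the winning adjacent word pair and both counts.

"rope sing": 5 occurrences
"window sing": 3 occurrences

"rope sing" (5 vs 3)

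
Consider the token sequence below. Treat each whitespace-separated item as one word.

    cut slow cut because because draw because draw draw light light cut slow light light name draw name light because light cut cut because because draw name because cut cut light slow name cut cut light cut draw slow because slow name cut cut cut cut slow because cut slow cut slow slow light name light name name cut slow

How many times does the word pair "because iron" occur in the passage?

Scanning the 59 overlapping bigram windows for "because iron":
  (none found)

0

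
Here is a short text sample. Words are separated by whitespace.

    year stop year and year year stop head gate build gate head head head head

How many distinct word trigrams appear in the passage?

12

15 tokens → 13 trigram windows in total.
Repeated trigrams (each contributes count−1 duplicates):
  head head head: 2
1 duplicate windows → 13 − 1 = 12 distinct.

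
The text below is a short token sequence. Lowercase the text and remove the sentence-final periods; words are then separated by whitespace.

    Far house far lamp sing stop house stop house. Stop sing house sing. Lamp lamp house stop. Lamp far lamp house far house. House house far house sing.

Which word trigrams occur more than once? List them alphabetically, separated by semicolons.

Trigram counts meeting the condition (more than once):
  house far house: 2
  stop house stop: 2

house far house; stop house stop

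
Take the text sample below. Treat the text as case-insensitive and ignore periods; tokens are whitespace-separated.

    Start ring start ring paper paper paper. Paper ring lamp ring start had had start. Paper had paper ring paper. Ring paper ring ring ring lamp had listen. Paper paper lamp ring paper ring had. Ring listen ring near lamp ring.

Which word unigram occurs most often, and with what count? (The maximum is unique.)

Unigram frequencies (highest first):
  ring: 14
  paper: 11
  had: 5
  start: 4
  lamp: 4
  listen: 2
  … (1 more, each ≤ 1)

"ring", 14 times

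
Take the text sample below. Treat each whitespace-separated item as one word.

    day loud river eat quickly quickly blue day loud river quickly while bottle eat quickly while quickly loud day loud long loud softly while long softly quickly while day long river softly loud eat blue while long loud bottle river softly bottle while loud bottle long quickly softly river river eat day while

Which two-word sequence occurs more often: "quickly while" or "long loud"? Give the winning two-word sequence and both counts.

"quickly while": 3 occurrences
"long loud": 2 occurrences

"quickly while" (3 vs 2)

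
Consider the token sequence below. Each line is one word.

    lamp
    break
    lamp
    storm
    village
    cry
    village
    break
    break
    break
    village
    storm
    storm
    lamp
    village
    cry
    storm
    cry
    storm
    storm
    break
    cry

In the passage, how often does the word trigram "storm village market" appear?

Scanning the 20 overlapping trigram windows for "storm village market":
  (none found)

0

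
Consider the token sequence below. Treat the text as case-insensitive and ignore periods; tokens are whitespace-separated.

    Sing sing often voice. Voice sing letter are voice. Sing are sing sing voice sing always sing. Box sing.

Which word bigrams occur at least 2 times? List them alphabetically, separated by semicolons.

sing sing; voice sing

Bigram counts meeting the condition (at least 2 times):
  sing sing: 2
  voice sing: 3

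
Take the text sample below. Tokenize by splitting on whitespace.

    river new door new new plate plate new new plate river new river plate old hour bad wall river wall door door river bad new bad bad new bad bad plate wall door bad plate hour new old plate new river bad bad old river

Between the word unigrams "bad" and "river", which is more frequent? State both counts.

"bad": 9 occurrences
"river": 7 occurrences

"bad" (9 vs 7)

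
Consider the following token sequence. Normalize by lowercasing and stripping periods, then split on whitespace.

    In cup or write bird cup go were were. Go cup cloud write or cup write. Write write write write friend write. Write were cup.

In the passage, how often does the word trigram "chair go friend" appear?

0

Scanning the 23 overlapping trigram windows for "chair go friend":
  (none found)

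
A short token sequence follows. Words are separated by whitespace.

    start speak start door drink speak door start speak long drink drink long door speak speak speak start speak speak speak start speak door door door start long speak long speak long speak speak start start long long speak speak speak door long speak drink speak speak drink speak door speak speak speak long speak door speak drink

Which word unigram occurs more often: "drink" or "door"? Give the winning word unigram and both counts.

"door" (9 vs 6)

"drink": 6 occurrences
"door": 9 occurrences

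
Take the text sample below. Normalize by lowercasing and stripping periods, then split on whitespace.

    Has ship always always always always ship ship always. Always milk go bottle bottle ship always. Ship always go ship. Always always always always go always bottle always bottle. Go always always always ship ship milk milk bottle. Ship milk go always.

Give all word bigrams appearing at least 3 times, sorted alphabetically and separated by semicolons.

Bigram counts meeting the condition (at least 3 times):
  always always: 9
  always ship: 3
  go always: 3
  ship always: 5

always always; always ship; go always; ship always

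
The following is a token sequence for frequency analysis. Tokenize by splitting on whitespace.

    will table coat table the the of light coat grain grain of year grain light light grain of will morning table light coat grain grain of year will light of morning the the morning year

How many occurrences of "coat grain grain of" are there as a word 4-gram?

Scanning the 32 overlapping 4-gram windows for "coat grain grain of":
  position 9–12: coat grain grain of
  position 23–26: coat grain grain of

2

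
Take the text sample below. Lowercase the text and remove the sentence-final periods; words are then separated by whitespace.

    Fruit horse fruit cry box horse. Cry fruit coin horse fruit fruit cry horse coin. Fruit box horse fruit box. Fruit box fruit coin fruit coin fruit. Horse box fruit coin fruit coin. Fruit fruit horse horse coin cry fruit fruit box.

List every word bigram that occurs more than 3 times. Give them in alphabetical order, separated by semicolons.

coin fruit; fruit box; fruit coin

Bigram counts meeting the condition (more than 3 times):
  coin fruit: 5
  fruit box: 4
  fruit coin: 5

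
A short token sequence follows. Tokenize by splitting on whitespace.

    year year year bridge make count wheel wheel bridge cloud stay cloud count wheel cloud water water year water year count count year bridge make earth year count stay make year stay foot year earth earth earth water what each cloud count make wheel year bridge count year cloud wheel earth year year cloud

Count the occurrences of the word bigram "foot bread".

0

Scanning the 53 overlapping bigram windows for "foot bread":
  (none found)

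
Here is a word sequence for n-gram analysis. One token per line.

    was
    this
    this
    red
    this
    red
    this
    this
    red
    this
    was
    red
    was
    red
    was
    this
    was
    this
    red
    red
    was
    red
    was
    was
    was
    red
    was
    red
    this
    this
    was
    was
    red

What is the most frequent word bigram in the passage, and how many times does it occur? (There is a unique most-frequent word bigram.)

Bigram frequencies (highest first):
  was red: 6
  red was: 5
  this red: 4
  red this: 4
  was this: 3
  this this: 3
  … (3 more, each ≤ 3)

"was red", 6 times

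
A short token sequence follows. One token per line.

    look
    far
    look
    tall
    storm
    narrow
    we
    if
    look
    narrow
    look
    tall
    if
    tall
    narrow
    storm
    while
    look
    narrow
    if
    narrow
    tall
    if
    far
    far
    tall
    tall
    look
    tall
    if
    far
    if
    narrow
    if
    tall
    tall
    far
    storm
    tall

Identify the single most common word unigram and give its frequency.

"tall", 10 times

Unigram frequencies (highest first):
  tall: 10
  if: 7
  look: 6
  narrow: 6
  far: 5
  storm: 3
  … (2 more, each ≤ 1)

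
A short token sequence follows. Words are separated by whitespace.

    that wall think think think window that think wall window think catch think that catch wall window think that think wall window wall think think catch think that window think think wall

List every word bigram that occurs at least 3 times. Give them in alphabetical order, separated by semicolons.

Bigram counts meeting the condition (at least 3 times):
  think that: 3
  think think: 4
  think wall: 3
  wall window: 3
  window think: 3

think that; think think; think wall; wall window; window think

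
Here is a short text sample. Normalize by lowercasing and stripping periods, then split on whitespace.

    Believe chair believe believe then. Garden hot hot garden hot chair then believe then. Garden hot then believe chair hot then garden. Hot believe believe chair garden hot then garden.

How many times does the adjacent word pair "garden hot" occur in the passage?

Scanning the 29 overlapping bigram windows for "garden hot":
  position 6–7: garden hot
  position 9–10: garden hot
  position 15–16: garden hot
  position 22–23: garden hot
  position 27–28: garden hot

5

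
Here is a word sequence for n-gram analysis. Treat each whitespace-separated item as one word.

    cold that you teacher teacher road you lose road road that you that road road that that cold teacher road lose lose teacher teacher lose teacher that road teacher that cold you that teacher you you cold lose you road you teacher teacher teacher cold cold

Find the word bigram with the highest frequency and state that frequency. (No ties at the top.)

Bigram frequencies (highest first):
  teacher teacher: 4
  that you: 2
  you teacher: 2
  teacher road: 2
  road you: 2
  road road: 2
  … (25 more, each ≤ 2)

"teacher teacher", 4 times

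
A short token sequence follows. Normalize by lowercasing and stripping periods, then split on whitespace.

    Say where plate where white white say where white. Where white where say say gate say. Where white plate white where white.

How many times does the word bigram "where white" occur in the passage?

Scanning the 21 overlapping bigram windows for "where white":
  position 4–5: where white
  position 8–9: where white
  position 10–11: where white
  position 17–18: where white
  position 21–22: where white

5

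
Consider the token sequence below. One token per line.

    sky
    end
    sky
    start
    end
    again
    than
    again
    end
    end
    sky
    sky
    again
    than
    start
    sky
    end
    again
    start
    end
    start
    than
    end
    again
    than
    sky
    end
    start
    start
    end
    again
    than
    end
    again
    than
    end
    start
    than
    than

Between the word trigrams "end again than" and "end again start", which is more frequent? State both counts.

"end again than" (4 vs 1)

"end again than": 4 occurrences
"end again start": 1 occurrence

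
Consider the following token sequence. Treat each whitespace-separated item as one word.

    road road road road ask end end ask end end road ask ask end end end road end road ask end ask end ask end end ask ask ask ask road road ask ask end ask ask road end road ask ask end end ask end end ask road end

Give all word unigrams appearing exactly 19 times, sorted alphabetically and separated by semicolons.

ask; end

Unigram counts meeting the condition (exactly 19 times):
  ask: 19
  end: 19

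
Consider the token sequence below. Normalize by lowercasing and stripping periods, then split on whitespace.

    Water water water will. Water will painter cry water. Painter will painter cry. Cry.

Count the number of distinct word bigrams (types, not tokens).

14 tokens → 13 bigram windows in total.
Repeated bigrams (each contributes count−1 duplicates):
  painter cry: 2
  water water: 2
  water will: 2
  will painter: 2
4 duplicate windows → 13 − 4 = 9 distinct.

9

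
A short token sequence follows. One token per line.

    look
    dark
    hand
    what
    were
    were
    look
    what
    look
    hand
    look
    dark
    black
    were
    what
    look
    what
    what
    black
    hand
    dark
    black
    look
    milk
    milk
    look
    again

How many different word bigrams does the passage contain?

22

27 tokens → 26 bigram windows in total.
Repeated bigrams (each contributes count−1 duplicates):
  dark black: 2
  look dark: 2
  look what: 2
  what look: 2
4 duplicate windows → 26 − 4 = 22 distinct.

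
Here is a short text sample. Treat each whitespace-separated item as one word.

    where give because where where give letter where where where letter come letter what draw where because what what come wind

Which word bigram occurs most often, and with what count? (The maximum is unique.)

"where where", 3 times

Bigram frequencies (highest first):
  where where: 3
  where give: 2
  give because: 1
  because where: 1
  give letter: 1
  letter where: 1
  … (11 more, each ≤ 1)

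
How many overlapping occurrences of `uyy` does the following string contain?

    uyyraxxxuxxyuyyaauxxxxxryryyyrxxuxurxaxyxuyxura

Sliding a length-3 window over the 47 characters (45 positions):
  position 1–3: uyy
  position 13–15: uyy

2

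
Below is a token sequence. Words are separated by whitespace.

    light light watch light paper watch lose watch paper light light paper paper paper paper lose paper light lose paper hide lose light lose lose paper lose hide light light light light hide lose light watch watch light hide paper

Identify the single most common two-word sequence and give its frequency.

"light light", 5 times

Bigram frequencies (highest first):
  light light: 5
  paper paper: 3
  lose paper: 3
  light watch: 2
  watch light: 2
  light paper: 2
  … (16 more, each ≤ 2)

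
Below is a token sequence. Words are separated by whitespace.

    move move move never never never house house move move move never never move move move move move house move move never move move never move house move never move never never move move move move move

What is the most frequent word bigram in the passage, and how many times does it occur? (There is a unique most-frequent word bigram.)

"move move", 14 times

Bigram frequencies (highest first):
  move move: 14
  move never: 6
  never move: 5
  never never: 4
  house move: 3
  move house: 2
  … (2 more, each ≤ 1)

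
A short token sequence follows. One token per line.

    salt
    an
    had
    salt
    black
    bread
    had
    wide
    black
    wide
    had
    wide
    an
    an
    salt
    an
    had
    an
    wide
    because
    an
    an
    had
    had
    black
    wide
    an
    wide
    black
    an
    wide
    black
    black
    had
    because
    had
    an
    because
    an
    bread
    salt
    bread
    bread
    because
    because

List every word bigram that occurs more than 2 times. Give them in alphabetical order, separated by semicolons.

Bigram counts meeting the condition (more than 2 times):
  an had: 3
  an wide: 3
  wide black: 3

an had; an wide; wide black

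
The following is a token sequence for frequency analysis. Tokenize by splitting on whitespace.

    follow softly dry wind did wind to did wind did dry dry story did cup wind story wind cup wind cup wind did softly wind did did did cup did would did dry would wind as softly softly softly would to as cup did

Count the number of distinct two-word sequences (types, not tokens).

31

44 tokens → 43 bigram windows in total.
Repeated bigrams (each contributes count−1 duplicates):
  wind did: 4
  cup wind: 3
  cup did: 2
  did cup: 2
  did did: 2
  did dry: 2
  did wind: 2
  softly softly: 2
  … (1 more repeated)
12 duplicate windows → 43 − 12 = 31 distinct.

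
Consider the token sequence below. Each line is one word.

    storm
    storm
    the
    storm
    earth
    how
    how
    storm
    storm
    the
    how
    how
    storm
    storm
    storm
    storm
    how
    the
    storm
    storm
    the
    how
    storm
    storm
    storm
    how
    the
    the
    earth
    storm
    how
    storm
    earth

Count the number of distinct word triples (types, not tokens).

21

33 tokens → 31 trigram windows in total.
Repeated trigrams (each contributes count−1 duplicates):
  how storm storm: 3
  storm storm storm: 3
  storm storm the: 3
  how how storm: 2
  storm how the: 2
  storm storm how: 2
  storm the how: 2
10 duplicate windows → 31 − 10 = 21 distinct.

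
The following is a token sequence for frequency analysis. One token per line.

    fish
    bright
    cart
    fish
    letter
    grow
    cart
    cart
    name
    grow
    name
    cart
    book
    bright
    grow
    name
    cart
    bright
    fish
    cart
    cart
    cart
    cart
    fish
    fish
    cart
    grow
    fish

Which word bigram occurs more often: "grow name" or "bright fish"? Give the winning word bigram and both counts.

"grow name": 2 occurrences
"bright fish": 1 occurrence

"grow name" (2 vs 1)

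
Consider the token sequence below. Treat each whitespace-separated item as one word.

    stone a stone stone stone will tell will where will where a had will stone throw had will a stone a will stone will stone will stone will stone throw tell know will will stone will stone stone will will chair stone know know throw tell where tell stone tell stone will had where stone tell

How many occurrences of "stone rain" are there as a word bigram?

Scanning the 55 overlapping bigram windows for "stone rain":
  (none found)

0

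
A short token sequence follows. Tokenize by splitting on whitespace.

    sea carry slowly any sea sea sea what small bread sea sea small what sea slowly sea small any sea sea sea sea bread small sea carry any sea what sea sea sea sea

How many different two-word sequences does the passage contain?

19

34 tokens → 33 bigram windows in total.
Repeated bigrams (each contributes count−1 duplicates):
  sea sea: 9
  any sea: 3
  sea carry: 2
  sea small: 2
  sea what: 2
  what sea: 2
14 duplicate windows → 33 − 14 = 19 distinct.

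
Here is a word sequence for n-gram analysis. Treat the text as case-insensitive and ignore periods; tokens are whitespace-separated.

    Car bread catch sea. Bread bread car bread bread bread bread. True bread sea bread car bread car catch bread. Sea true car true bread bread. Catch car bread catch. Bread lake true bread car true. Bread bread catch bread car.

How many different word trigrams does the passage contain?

32

41 tokens → 39 trigram windows in total.
Repeated trigrams (each contributes count−1 duplicates):
  bread bread bread: 2
  bread bread catch: 2
  bread car bread: 2
  bread catch bread: 2
  car bread catch: 2
  car true bread: 2
  true bread bread: 2
7 duplicate windows → 39 − 7 = 32 distinct.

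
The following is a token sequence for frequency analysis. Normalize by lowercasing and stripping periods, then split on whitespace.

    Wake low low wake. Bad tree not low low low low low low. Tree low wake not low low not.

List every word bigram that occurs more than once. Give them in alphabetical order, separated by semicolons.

Bigram counts meeting the condition (more than once):
  low low: 7
  low wake: 2
  not low: 2

low low; low wake; not low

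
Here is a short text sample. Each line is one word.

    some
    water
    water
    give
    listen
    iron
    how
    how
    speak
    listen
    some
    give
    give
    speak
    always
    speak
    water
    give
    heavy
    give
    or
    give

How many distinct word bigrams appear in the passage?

20

22 tokens → 21 bigram windows in total.
Repeated bigrams (each contributes count−1 duplicates):
  water give: 2
1 duplicate windows → 21 − 1 = 20 distinct.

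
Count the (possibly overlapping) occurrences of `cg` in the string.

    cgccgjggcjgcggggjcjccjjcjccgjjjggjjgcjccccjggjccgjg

5

Sliding a length-2 window over the 51 characters (50 positions):
  position 1–2: cg
  position 4–5: cg
  position 12–13: cg
  position 27–28: cg
  position 48–49: cg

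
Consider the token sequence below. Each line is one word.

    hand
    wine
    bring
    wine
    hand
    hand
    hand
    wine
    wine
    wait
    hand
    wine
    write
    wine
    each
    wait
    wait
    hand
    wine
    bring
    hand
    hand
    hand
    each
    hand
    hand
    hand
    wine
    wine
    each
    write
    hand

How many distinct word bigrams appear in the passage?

18

32 tokens → 31 bigram windows in total.
Repeated bigrams (each contributes count−1 duplicates):
  hand hand: 6
  hand wine: 5
  wait hand: 2
  wine bring: 2
  wine each: 2
  wine wine: 2
13 duplicate windows → 31 − 13 = 18 distinct.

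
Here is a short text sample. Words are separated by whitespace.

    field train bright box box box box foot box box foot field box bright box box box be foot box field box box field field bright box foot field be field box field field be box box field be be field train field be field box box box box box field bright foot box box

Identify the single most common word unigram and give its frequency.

Unigram frequencies (highest first):
  box: 24
  field: 14
  be: 6
  foot: 5
  bright: 4
  train: 2

"box", 24 times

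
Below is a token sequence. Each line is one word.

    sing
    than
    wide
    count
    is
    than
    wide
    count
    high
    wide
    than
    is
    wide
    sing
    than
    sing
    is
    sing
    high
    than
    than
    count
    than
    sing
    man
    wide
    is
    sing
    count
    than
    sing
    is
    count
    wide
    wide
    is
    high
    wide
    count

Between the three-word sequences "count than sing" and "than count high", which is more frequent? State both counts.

"count than sing": 2 occurrences
"than count high": 0 occurrences

"count than sing" (2 vs 0)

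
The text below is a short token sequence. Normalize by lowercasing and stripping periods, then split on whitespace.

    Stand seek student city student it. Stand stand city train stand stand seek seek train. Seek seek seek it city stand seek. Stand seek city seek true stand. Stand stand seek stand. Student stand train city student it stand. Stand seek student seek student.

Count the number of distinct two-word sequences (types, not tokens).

44 tokens → 43 bigram windows in total.
Repeated bigrams (each contributes count−1 duplicates):
  stand seek: 6
  stand stand: 5
  seek seek: 3
  seek student: 3
  city student: 2
  it stand: 2
  seek stand: 2
  student it: 2
17 duplicate windows → 43 − 17 = 26 distinct.

26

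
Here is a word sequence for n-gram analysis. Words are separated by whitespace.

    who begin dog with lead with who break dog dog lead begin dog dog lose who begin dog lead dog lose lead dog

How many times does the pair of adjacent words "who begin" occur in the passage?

2

Scanning the 22 overlapping bigram windows for "who begin":
  position 1–2: who begin
  position 16–17: who begin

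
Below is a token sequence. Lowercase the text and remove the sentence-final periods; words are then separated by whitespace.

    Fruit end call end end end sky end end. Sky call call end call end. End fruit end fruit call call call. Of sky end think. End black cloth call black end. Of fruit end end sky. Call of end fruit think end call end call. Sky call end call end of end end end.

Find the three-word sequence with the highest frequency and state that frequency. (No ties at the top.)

Trigram frequencies (highest first):
  end call end: 4
  end end sky: 3
  call end call: 3
  call end end: 2
  end end end: 2
  end sky call: 2
  … (37 more, each ≤ 1)

"end call end", 4 times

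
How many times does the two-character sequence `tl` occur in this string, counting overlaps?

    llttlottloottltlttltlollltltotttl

8

Sliding a length-2 window over the 33 characters (32 positions):
  position 4–5: tl
  position 8–9: tl
  position 13–14: tl
  position 15–16: tl
  position 18–19: tl
  position 20–21: tl
  position 26–27: tl
  position 32–33: tl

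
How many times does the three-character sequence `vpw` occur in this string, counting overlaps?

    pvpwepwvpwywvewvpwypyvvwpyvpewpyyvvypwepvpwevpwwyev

Sliding a length-3 window over the 51 characters (49 positions):
  position 2–4: vpw
  position 8–10: vpw
  position 16–18: vpw
  position 41–43: vpw
  position 45–47: vpw

5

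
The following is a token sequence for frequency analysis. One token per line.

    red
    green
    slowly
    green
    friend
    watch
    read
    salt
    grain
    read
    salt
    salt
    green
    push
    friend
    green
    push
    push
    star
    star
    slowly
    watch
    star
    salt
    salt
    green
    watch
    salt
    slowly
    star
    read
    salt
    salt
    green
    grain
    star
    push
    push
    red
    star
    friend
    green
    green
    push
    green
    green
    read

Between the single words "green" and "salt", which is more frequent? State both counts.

"green": 10 occurrences
"salt": 8 occurrences

"green" (10 vs 8)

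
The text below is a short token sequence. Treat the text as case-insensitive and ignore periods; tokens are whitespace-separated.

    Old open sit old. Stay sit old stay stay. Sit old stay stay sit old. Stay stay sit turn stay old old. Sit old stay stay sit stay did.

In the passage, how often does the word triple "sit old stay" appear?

Scanning the 27 overlapping trigram windows for "sit old stay":
  position 3–5: sit old stay
  position 6–8: sit old stay
  position 10–12: sit old stay
  position 14–16: sit old stay
  position 23–25: sit old stay

5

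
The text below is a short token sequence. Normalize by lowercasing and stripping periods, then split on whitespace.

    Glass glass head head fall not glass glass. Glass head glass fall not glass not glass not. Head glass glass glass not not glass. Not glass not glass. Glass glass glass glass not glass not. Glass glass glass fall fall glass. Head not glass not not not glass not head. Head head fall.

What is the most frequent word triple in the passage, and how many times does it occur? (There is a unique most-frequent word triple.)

"not glass not", 7 times

Trigram frequencies (highest first):
  not glass not: 7
  glass glass glass: 6
  glass not glass: 5
  not glass glass: 3
  glass glass head: 2
  head head fall: 2
  … (21 more, each ≤ 2)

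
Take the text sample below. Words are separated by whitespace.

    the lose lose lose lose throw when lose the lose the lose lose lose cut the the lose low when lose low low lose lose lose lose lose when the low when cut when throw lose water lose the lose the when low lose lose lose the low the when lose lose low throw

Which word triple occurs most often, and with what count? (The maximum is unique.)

"lose lose lose", 7 times

Trigram frequencies (highest first):
  lose lose lose: 7
  lose the lose: 3
  the lose lose: 2
  the lose the: 2
  low lose lose: 2
  lose lose throw: 1
  … (35 more, each ≤ 1)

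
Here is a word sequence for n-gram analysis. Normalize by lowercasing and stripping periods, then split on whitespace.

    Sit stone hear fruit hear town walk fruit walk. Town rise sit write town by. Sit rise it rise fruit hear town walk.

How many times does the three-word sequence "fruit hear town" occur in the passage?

2

Scanning the 21 overlapping trigram windows for "fruit hear town":
  position 4–6: fruit hear town
  position 20–22: fruit hear town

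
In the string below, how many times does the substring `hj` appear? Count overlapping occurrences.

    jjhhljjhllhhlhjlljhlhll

Sliding a length-2 window over the 23 characters (22 positions):
  position 14–15: hj

1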